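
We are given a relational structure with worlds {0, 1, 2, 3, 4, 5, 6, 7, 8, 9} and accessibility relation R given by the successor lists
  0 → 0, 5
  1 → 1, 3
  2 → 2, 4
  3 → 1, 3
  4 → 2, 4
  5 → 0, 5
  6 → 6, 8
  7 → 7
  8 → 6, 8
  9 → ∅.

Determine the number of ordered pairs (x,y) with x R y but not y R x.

0

R is symmetric; there are no such tuples.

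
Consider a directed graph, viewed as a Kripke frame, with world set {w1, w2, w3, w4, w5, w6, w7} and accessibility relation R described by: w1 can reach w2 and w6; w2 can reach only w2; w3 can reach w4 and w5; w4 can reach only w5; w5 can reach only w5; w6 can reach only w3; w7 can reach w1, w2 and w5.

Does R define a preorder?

Reflexive: no — w1 is not related to itself.
Transitive: no — w1 R w6 and w6 R w3, but not w1 R w3.
So R is not a preorder.

No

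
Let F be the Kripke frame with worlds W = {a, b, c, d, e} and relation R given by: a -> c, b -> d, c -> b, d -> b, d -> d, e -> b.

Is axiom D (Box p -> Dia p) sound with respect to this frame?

Yes

By correspondence theory, D is valid on a frame iff R is serial.
Serial: yes — every world has a successor (e.g. a R c).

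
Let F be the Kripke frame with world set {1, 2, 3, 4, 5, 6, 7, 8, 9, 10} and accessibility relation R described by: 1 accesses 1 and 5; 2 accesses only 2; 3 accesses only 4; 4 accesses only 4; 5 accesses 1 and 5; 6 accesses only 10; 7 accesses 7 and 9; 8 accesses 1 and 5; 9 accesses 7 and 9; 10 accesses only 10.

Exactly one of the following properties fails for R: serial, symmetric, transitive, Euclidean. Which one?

Serial: yes — every world has a successor (e.g. 1 R 1).
Symmetric: no — 3 R 4 but not 4 R 3.
Transitive: yes — every two-step R-path is closed by a direct edge.
Euclidean: yes — any two successors of a common world are R-related.
Only symmetric fails.

symmetric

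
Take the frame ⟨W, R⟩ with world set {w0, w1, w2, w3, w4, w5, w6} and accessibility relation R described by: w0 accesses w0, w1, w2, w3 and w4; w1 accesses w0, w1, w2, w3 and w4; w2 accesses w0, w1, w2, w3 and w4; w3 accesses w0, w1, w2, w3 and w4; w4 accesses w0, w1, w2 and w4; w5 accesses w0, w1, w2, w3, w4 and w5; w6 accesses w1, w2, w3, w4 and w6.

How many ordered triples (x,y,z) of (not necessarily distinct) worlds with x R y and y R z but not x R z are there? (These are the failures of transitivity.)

Enumerating: (w4,w0,w3), (w4,w1,w3), (w4,w2,w3), (w6,w1,w0), (w6,w2,w0), (w6,w3,w0), (w6,w4,w0).

7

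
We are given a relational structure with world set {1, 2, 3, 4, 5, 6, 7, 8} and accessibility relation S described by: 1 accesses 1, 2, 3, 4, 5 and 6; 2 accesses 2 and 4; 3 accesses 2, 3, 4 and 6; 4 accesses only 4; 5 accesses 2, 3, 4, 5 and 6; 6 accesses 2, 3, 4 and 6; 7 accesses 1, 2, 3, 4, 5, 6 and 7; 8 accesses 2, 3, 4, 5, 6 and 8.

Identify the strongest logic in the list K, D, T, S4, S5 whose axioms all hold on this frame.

S4

Serial (axiom D): yes — every world has a successor (e.g. 1 S 1).
Reflexive (axiom T): yes — every world is S-related to itself.
Transitive (axiom 4): yes — every two-step S-path is closed by a direct edge.
Euclidean (axiom 5): no — 1 S 2 and 1 S 3, but not 2 S 3.
So F validates K, D, T, S4; S5 would additionally require S to be Euclidean. The strongest is S4.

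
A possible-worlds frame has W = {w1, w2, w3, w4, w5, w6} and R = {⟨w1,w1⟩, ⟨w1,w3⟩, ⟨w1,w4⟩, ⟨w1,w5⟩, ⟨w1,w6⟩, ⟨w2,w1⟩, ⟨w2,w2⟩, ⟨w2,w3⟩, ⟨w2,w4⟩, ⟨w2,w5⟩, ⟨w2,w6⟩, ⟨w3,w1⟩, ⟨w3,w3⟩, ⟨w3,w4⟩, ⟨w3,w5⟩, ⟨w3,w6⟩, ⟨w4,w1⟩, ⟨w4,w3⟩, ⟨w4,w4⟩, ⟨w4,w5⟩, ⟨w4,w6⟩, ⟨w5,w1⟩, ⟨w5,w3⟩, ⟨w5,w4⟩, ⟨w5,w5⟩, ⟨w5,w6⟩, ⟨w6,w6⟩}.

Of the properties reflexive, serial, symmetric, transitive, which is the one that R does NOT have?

symmetric

Reflexive: yes — every world is R-related to itself.
Serial: yes — every world has a successor (e.g. w1 R w1).
Symmetric: no — w1 R w6 but not w6 R w1.
Transitive: yes — every two-step R-path is closed by a direct edge.
Only symmetric fails.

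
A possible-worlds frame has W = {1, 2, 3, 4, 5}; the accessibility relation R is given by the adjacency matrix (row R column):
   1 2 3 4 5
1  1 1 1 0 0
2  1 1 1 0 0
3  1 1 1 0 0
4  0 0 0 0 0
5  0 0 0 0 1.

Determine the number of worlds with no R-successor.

Enumerating: 4.

1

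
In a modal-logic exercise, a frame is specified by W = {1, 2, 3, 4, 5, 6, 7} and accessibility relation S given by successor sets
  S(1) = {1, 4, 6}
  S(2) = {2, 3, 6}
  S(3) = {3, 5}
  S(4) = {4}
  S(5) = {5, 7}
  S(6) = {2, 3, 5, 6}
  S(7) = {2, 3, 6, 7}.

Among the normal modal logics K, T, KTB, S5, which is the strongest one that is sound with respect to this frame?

T

Reflexive (axiom T): yes — every world is S-related to itself.
Symmetric (axiom B): no — 1 S 4 but not 4 S 1.
Euclidean (axiom 5): no — 1 S 4 and 1 S 6, but not 4 S 6.
So F validates K, T; KTB would additionally require S to be symmetric. The strongest is T.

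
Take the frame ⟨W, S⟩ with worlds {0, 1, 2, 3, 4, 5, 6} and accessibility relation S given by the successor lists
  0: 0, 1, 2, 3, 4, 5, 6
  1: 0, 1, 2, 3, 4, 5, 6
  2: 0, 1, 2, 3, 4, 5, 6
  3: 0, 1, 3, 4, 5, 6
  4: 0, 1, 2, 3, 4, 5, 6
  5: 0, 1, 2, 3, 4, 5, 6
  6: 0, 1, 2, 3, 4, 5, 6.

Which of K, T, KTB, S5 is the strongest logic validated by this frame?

T

Reflexive (axiom T): yes — every world is S-related to itself.
Symmetric (axiom B): no — 2 S 3 but not 3 S 2.
Euclidean (axiom 5): no — 0 S 3 and 0 S 2, but not 3 S 2.
So F validates K, T; KTB would additionally require S to be symmetric. The strongest is T.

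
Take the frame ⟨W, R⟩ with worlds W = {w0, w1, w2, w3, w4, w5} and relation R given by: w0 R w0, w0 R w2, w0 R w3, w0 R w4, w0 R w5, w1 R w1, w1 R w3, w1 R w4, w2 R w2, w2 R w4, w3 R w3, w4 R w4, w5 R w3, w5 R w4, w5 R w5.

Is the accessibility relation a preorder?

Yes

Reflexive: yes — every world is R-related to itself.
Transitive: yes — every two-step R-path is closed by a direct edge.
So R is a preorder.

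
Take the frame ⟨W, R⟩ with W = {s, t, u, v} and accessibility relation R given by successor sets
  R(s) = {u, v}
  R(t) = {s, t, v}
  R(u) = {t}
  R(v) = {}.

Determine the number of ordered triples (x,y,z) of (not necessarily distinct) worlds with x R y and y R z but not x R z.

4

Enumerating: (s,u,t), (t,s,u), (u,t,s), (u,t,v).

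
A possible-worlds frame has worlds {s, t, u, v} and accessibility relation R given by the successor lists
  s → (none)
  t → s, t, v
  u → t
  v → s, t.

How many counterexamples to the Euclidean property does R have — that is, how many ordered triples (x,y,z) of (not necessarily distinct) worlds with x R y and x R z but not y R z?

6

Enumerating: (t,s,s), (t,s,t), (t,s,v), (t,v,v), (v,s,s), (v,s,t).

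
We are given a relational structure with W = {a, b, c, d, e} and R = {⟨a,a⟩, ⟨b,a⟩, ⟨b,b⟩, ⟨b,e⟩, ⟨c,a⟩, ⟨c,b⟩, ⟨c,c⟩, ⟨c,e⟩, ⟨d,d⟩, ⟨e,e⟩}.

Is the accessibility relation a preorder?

Reflexive: yes — every world is R-related to itself.
Transitive: yes — every two-step R-path is closed by a direct edge.
So R is a preorder.

Yes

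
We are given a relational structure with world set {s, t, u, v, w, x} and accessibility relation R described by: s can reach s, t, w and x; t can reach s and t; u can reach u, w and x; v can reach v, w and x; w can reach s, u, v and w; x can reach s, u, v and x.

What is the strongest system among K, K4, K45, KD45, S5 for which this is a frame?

K

Transitive (axiom 4): no — s R w and w R u, but not s R u.
Euclidean (axiom 5): no — s R t and s R w, but not t R w.
Serial (axiom D): yes — every world has a successor (e.g. s R s).
Reflexive (axiom T): yes — every world is R-related to itself.
So F validates K; K4 would additionally require R to be transitive. The strongest is K.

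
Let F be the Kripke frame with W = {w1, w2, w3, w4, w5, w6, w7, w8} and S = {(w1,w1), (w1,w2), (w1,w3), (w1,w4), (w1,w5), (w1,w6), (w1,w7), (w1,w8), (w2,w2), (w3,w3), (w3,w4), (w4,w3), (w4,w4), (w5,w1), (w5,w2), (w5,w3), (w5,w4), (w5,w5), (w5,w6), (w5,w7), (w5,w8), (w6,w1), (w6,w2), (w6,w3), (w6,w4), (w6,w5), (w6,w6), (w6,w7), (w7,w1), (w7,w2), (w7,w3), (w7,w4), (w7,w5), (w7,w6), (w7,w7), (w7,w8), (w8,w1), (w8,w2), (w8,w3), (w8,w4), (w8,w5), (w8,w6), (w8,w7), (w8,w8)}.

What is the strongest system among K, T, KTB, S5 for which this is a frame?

T

Reflexive (axiom T): yes — every world is S-related to itself.
Symmetric (axiom B): no — w1 S w2 but not w2 S w1.
Euclidean (axiom 5): no — w1 S w2 and w1 S w3, but not w2 S w3.
So F validates K, T; KTB would additionally require S to be symmetric. The strongest is T.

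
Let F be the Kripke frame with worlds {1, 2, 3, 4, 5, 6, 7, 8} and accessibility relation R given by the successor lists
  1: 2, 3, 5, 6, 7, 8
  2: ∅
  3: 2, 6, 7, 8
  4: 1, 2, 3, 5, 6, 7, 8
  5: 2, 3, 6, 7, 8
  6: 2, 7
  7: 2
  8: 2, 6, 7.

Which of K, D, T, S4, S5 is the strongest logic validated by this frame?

Serial (axiom D): no — 2 has no R-successor.
Reflexive (axiom T): no — 1 is not related to itself.
Transitive (axiom 4): yes — every two-step R-path is closed by a direct edge.
Euclidean (axiom 5): no — 1 R 2 and 1 R 3, but not 2 R 3.
So F validates K; D would additionally require R to be serial. The strongest is K.

K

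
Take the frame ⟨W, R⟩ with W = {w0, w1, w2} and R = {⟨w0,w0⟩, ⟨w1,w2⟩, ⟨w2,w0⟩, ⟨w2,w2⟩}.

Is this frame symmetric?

No

Symmetric: no — w1 R w2 but not w2 R w1.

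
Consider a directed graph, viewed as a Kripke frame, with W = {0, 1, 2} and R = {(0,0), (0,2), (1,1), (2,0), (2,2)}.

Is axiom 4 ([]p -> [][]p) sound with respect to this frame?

By correspondence theory, 4 is valid on a frame iff R is transitive.
Transitive: yes — every two-step R-path is closed by a direct edge.

Yes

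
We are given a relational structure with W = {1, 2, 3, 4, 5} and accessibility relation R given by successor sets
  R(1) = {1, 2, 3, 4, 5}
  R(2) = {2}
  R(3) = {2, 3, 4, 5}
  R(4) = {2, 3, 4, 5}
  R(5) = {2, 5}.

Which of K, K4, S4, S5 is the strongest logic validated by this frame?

S4

Transitive (axiom 4): yes — every two-step R-path is closed by a direct edge.
Reflexive (axiom T): yes — every world is R-related to itself.
Euclidean (axiom 5): no — 1 R 2 and 1 R 3, but not 2 R 3.
So F validates K, K4, S4; S5 would additionally require R to be Euclidean. The strongest is S4.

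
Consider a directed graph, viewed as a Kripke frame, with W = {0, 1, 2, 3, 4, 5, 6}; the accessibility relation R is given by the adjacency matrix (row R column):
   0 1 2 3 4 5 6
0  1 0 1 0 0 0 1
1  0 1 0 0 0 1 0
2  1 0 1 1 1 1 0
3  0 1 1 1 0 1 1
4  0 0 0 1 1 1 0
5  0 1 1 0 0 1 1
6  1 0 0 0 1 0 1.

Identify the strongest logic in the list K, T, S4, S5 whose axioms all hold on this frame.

Reflexive (axiom T): yes — every world is R-related to itself.
Transitive (axiom 4): no — 0 R 2 and 2 R 3, but not 0 R 3.
Euclidean (axiom 5): no — 0 R 2 and 0 R 6, but not 2 R 6.
So F validates K, T; S4 would additionally require R to be transitive. The strongest is T.

T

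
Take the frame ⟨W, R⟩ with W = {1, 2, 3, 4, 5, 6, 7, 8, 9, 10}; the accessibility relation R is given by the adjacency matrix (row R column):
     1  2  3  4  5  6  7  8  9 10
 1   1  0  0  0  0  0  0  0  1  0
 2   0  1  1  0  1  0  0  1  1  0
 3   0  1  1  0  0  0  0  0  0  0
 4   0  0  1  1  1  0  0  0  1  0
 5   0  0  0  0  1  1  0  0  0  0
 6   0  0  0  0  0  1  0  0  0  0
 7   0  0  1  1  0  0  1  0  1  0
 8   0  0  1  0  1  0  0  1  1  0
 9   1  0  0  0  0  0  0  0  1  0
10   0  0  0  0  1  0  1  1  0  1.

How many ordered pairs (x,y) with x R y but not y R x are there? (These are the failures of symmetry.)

Enumerating: (10,5), (10,7), (10,8), (2,5), (2,8), (2,9), (4,3), (4,5), (4,9), (5,6), (7,3), (7,4), (7,9), (8,3), (8,5), (8,9).

16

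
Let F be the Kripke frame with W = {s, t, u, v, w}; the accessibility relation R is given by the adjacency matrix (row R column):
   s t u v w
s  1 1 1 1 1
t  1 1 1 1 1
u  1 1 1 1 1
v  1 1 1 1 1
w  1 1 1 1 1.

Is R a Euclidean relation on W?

Yes

Euclidean: yes — any two successors of a common world are R-related.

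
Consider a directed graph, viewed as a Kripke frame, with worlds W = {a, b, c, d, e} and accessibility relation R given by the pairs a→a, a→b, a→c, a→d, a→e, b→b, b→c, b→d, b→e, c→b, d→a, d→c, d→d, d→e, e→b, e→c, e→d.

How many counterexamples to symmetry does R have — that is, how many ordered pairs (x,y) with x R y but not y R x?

Enumerating: (a,b), (a,c), (a,e), (b,d), (d,c), (e,c).

6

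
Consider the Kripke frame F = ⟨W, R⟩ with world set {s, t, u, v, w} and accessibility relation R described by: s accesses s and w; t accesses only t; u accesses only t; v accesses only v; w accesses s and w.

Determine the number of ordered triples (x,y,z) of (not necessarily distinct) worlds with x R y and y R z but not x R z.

0

R is transitive; there are no such tuples.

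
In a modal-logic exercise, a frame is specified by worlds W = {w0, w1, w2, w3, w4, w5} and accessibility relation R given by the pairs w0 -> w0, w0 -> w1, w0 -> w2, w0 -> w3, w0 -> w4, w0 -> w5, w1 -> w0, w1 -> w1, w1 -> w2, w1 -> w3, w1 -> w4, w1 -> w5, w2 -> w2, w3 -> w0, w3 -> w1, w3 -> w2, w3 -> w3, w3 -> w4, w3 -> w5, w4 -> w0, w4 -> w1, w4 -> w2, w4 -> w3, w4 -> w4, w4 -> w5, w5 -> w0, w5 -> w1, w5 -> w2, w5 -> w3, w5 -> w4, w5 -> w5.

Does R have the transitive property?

Yes

Transitive: yes — every two-step R-path is closed by a direct edge.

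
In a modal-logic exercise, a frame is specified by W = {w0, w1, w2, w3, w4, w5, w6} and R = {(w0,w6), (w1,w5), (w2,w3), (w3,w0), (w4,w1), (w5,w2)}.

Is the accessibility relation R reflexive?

Reflexive: no — w0 is not related to itself.

No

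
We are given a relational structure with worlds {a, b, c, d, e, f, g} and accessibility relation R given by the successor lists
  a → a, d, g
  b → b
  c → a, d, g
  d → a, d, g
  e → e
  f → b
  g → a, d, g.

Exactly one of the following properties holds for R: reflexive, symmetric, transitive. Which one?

transitive

Reflexive: no — c is not related to itself.
Symmetric: no — c R a but not a R c.
Transitive: yes — every two-step R-path is closed by a direct edge.
Only transitive holds.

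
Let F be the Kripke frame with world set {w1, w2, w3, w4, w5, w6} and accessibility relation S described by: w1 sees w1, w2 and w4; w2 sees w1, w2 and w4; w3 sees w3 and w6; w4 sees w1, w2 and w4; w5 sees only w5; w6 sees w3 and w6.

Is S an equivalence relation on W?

Reflexive: yes — every world is S-related to itself.
Symmetric: yes — every pair in S has its reverse in S.
Transitive: yes — every two-step S-path is closed by a direct edge.
So S is an equivalence relation.

Yes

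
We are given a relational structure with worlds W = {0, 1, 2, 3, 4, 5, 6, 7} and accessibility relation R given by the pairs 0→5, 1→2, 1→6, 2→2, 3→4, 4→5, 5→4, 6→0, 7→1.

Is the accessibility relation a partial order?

No

Reflexive: no — 0 is not related to itself.
Transitive: no — 0 R 5 and 5 R 4, but not 0 R 4.
Antisymmetric: no — 4 R 5 and 5 R 4 with 4 ≠ 5.
So R is not a partial order.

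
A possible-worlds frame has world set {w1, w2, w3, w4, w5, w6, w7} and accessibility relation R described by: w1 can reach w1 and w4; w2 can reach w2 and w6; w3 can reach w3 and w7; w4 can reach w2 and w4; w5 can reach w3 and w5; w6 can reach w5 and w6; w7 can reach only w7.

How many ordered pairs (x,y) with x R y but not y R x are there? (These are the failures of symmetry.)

Enumerating: (w1,w4), (w2,w6), (w3,w7), (w4,w2), (w5,w3), (w6,w5).

6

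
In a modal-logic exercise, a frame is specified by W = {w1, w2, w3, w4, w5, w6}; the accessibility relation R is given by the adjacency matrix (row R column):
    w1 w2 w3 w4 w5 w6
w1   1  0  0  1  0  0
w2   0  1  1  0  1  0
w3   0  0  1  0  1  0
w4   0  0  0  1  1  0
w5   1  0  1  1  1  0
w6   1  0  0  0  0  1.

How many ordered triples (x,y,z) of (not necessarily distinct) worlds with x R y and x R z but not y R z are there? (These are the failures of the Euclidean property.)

10

Enumerating: (w1,w4,w1), (w2,w3,w2), (w2,w5,w2), (w5,w1,w3), (w5,w1,w5), (w5,w3,w1), (w5,w3,w4), (w5,w4,w1), (w5,w4,w3), (w6,w1,w6).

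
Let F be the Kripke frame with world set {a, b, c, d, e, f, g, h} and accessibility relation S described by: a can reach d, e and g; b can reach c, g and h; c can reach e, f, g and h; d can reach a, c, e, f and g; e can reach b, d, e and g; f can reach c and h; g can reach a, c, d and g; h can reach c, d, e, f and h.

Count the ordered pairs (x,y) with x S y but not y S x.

Enumerating: (a,e), (b,c), (b,g), (b,h), (c,e), (d,c), (d,f), (e,b), (e,g), (h,d), (h,e).

11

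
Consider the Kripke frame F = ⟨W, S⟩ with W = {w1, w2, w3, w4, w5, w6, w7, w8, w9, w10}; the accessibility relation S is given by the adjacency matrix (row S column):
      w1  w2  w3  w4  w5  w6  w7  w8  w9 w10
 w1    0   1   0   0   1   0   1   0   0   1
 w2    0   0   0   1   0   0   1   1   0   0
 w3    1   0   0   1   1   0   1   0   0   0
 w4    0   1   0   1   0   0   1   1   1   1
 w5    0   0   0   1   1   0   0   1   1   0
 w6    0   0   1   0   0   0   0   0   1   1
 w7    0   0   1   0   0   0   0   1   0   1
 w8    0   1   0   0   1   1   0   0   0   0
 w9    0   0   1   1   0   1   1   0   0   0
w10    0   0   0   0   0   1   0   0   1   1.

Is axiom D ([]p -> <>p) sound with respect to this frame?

Yes

The schema D characterises exactly the serial frames.
Serial: yes — every world has a successor (e.g. w1 S w10).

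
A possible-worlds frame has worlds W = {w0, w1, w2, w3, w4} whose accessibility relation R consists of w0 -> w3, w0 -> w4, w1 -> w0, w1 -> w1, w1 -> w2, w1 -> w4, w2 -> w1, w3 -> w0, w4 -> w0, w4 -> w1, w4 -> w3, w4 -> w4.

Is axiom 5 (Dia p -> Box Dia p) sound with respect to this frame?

No

Axiom 5 corresponds to the accessibility relation being Euclidean.
Euclidean: no — w0 R w3 and w0 R w4, but not w3 R w4.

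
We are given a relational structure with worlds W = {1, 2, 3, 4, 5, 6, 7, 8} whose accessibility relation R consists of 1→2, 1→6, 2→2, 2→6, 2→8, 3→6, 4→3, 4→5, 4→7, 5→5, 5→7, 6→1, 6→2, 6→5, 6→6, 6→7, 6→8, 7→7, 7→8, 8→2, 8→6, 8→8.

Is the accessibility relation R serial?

Yes

Serial: yes — every world has a successor (e.g. 1 R 2).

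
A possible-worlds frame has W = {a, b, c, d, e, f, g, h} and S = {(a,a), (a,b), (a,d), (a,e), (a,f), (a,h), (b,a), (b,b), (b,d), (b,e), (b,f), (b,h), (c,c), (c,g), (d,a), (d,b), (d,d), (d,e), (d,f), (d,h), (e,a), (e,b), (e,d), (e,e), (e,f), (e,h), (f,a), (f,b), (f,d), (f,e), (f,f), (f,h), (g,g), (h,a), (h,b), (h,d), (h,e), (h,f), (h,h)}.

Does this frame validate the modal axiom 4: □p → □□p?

Axiom 4 corresponds to the accessibility relation being transitive.
Transitive: yes — every two-step S-path is closed by a direct edge.

Yes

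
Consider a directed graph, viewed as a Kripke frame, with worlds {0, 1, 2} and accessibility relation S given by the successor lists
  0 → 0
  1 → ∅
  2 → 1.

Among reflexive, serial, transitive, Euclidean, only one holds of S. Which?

Reflexive: no — 1 is not related to itself.
Serial: no — 1 has no S-successor.
Transitive: yes — every two-step S-path is closed by a direct edge.
Euclidean: no — 2 S 1 and 2 S 1, but not 1 S 1.
Only transitive holds.

transitive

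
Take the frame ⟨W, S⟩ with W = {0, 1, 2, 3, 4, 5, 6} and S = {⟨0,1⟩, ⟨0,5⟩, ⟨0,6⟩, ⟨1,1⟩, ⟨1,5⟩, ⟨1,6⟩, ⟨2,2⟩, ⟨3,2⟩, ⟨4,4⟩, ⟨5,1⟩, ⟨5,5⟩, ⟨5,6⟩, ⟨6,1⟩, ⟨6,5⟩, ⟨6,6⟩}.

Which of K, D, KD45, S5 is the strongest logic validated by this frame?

KD45

Serial (axiom D): yes — every world has a successor (e.g. 0 S 1).
Euclidean (axiom 5): yes — any two successors of a common world are S-related.
Transitive (axiom 4): yes — every two-step S-path is closed by a direct edge.
Reflexive (axiom T): no — 0 is not related to itself.
So F validates K, D, KD45; S5 would additionally require S to be reflexive. The strongest is KD45.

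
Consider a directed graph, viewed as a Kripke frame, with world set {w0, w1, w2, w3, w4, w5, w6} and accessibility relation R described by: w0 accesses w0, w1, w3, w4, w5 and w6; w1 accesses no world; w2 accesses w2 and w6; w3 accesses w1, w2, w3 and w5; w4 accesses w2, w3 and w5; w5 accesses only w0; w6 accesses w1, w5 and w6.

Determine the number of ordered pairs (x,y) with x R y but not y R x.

Enumerating: (w0,w1), (w0,w3), (w0,w4), (w0,w6), (w2,w6), (w3,w1), (w3,w2), (w3,w5), (w4,w2), (w4,w3), (w4,w5), (w6,w1), (w6,w5).

13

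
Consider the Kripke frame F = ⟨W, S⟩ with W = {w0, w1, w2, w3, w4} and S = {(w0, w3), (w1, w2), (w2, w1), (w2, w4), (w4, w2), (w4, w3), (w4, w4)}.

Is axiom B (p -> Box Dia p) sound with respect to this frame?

Axiom B corresponds to the accessibility relation being symmetric.
Symmetric: no — w0 S w3 but not w3 S w0.

No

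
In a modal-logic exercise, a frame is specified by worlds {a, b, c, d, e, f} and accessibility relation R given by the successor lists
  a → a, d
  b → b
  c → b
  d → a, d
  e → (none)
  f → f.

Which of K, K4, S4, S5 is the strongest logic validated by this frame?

K4

Transitive (axiom 4): yes — every two-step R-path is closed by a direct edge.
Reflexive (axiom T): no — c is not related to itself.
Euclidean (axiom 5): yes — any two successors of a common world are R-related.
So F validates K, K4; S4 would additionally require R to be reflexive. The strongest is K4.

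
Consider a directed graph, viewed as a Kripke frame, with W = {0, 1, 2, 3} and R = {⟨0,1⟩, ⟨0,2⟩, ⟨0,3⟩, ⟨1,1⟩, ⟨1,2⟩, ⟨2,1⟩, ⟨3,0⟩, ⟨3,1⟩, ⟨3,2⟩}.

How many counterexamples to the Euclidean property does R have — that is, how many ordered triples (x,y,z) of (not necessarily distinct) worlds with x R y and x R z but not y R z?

Enumerating: (0,1,3), (0,2,2), (0,2,3), (0,3,3), (1,2,2), (3,0,0), (3,1,0), (3,2,0), (3,2,2).

9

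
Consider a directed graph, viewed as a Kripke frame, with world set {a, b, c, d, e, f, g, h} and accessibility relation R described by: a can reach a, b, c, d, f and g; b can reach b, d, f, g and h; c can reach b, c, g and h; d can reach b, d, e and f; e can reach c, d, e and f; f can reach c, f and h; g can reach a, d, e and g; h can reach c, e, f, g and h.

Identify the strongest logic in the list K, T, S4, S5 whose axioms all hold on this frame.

Reflexive (axiom T): yes — every world is R-related to itself.
Transitive (axiom 4): no — a R b and b R h, but not a R h.
Euclidean (axiom 5): no — a R b and a R c, but not b R c.
So F validates K, T; S4 would additionally require R to be transitive. The strongest is T.

T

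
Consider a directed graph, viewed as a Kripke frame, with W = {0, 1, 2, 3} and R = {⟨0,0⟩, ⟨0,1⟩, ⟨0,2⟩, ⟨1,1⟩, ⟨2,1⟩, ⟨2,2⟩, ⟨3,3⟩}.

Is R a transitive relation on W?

Transitive: yes — every two-step R-path is closed by a direct edge.

Yes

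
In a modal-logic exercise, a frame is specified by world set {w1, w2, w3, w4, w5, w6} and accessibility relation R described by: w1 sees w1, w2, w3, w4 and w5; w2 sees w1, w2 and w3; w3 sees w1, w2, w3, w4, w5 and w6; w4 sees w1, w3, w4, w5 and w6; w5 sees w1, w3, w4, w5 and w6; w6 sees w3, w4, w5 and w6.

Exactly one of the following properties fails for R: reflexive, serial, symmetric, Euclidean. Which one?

Euclidean

Reflexive: yes — every world is R-related to itself.
Serial: yes — every world has a successor (e.g. w1 R w1).
Symmetric: yes — every pair in R has its reverse in R.
Euclidean: no — w1 R w2 and w1 R w4, but not w2 R w4.
Only Euclidean fails.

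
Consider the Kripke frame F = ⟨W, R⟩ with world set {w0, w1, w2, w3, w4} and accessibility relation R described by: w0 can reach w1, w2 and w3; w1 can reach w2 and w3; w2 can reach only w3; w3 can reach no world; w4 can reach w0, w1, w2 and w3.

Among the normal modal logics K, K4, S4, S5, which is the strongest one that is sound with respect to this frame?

K4

Transitive (axiom 4): yes — every two-step R-path is closed by a direct edge.
Reflexive (axiom T): no — w0 is not related to itself.
Euclidean (axiom 5): no — w0 R w2 and w0 R w1, but not w2 R w1.
So F validates K, K4; S4 would additionally require R to be reflexive. The strongest is K4.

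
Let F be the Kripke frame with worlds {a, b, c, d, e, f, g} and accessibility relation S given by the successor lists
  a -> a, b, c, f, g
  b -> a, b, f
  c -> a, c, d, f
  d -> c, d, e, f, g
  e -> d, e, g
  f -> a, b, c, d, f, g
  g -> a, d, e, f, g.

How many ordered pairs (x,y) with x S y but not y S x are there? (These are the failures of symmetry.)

0

S is symmetric; there are no such tuples.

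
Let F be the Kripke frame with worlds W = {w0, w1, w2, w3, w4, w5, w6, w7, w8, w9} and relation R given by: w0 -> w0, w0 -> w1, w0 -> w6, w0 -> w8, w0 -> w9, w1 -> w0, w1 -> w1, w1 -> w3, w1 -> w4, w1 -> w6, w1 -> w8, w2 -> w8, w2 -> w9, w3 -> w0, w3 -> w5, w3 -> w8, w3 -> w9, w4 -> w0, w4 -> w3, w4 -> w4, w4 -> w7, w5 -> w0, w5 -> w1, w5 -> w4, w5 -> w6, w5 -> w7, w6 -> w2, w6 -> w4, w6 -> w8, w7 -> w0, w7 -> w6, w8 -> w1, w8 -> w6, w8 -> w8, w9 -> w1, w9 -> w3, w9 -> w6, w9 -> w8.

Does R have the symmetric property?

No

Symmetric: no — w0 R w6 but not w6 R w0.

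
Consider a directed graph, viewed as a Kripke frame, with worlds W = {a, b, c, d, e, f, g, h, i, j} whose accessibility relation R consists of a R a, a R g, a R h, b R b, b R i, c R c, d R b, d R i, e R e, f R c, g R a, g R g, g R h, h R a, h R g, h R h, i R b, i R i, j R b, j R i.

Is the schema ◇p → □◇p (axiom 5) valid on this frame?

Axiom 5 corresponds to the accessibility relation being Euclidean.
Euclidean: yes — any two successors of a common world are R-related.

Yes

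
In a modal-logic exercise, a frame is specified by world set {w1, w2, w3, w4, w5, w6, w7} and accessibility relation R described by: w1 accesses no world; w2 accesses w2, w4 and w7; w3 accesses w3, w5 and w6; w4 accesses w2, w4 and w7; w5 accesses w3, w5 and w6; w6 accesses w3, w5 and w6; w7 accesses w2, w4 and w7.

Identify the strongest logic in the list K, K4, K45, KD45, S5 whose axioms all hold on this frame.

K45

Transitive (axiom 4): yes — every two-step R-path is closed by a direct edge.
Euclidean (axiom 5): yes — any two successors of a common world are R-related.
Serial (axiom D): no — w1 has no R-successor.
Reflexive (axiom T): no — w1 is not related to itself.
So F validates K, K4, K45; KD45 would additionally require R to be serial. The strongest is K45.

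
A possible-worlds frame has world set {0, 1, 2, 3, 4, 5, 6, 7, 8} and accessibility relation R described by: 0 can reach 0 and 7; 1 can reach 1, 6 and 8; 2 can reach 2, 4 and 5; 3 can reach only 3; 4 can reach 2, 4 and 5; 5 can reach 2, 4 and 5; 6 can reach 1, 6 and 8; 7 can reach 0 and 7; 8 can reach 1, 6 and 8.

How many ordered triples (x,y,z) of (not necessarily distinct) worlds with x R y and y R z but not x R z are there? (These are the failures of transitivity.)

R is transitive; there are no such tuples.

0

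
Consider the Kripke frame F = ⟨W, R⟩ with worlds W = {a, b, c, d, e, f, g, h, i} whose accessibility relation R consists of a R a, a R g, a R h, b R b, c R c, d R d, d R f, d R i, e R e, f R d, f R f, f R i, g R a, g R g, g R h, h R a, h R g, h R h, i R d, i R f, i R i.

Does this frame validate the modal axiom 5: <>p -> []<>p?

Yes

Axiom 5 corresponds to the accessibility relation being Euclidean.
Euclidean: yes — any two successors of a common world are R-related.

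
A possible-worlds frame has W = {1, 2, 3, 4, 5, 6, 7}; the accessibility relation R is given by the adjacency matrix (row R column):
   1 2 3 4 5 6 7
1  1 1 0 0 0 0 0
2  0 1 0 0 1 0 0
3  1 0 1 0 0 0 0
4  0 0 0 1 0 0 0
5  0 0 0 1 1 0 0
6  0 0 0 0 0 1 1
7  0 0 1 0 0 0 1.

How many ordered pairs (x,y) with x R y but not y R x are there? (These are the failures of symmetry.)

6

Enumerating: (1,2), (2,5), (3,1), (5,4), (6,7), (7,3).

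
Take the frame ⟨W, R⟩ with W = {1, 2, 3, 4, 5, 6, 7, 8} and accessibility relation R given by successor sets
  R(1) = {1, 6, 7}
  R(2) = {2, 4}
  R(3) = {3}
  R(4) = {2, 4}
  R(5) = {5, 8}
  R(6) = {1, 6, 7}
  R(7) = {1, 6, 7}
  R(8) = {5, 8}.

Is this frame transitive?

Transitive: yes — every two-step R-path is closed by a direct edge.

Yes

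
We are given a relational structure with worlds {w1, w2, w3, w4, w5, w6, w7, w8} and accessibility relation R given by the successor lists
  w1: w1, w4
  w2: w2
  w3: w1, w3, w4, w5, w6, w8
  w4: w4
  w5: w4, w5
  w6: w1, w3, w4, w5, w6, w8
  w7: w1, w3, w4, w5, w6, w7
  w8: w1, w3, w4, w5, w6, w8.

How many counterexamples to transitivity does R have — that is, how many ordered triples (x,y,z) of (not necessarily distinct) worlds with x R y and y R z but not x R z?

Enumerating: (w7,w3,w8), (w7,w6,w8).

2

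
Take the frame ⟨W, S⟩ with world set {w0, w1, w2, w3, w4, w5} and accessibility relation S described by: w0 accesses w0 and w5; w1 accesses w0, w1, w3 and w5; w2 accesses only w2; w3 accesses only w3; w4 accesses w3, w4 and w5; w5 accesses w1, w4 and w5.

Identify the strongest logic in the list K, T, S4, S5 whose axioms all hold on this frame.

Reflexive (axiom T): yes — every world is S-related to itself.
Transitive (axiom 4): no — w0 S w5 and w5 S w1, but not w0 S w1.
Euclidean (axiom 5): no — w1 S w0 and w1 S w3, but not w0 S w3.
So F validates K, T; S4 would additionally require S to be transitive. The strongest is T.

T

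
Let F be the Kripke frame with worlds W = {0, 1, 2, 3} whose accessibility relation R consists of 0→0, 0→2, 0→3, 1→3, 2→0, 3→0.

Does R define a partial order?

Reflexive: no — 1 is not related to itself.
Transitive: no — 1 R 3 and 3 R 0, but not 1 R 0.
Antisymmetric: no — 0 R 2 and 2 R 0 with 0 ≠ 2.
So R is not a partial order.

No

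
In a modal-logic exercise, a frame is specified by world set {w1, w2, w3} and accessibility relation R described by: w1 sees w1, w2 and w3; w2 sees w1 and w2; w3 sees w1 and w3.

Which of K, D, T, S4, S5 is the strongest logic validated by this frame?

Serial (axiom D): yes — every world has a successor (e.g. w1 R w1).
Reflexive (axiom T): yes — every world is R-related to itself.
Transitive (axiom 4): no — w2 R w1 and w1 R w3, but not w2 R w3.
Euclidean (axiom 5): no — w1 R w2 and w1 R w3, but not w2 R w3.
So F validates K, D, T; S4 would additionally require R to be transitive. The strongest is T.

T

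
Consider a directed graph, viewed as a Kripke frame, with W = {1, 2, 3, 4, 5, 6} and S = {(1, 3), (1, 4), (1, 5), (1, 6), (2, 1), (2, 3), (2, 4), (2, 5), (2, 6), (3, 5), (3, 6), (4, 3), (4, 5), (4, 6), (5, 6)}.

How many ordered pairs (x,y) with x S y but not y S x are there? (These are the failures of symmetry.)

15

Enumerating: (1,3), (1,4), (1,5), (1,6), (2,1), (2,3), (2,4), (2,5), (2,6), (3,5), (3,6), (4,3), (4,5), (4,6), (5,6).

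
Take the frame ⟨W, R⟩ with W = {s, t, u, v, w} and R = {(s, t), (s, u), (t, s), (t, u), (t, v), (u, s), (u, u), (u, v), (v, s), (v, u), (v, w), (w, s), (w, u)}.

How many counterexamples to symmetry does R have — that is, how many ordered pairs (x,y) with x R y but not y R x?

6

Enumerating: (t,u), (t,v), (v,s), (v,w), (w,s), (w,u).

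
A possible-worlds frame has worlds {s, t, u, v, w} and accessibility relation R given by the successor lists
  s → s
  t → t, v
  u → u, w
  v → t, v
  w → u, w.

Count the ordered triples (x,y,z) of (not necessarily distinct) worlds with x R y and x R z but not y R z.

R is Euclidean; there are no such tuples.

0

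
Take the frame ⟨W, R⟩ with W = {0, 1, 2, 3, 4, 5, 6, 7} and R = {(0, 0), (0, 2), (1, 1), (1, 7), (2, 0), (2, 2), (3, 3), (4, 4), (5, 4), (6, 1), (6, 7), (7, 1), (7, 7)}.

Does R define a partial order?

Reflexive: no — 5 is not related to itself.
Transitive: yes — every two-step R-path is closed by a direct edge.
Antisymmetric: no — 0 R 2 and 2 R 0 with 0 ≠ 2.
So R is not a partial order.

No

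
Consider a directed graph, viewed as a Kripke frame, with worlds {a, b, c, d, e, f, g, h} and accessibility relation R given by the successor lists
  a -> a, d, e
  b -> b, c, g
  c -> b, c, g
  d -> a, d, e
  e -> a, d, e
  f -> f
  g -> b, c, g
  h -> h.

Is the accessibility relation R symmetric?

Yes

Symmetric: yes — every pair in R has its reverse in R.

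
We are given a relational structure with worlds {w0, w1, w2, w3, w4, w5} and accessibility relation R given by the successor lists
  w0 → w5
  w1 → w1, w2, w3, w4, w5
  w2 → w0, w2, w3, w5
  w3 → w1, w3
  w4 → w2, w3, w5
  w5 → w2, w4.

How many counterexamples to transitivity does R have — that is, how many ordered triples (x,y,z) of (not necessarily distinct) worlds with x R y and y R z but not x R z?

Enumerating: (w0,w5,w2), (w0,w5,w4), (w1,w2,w0), (w2,w3,w1), (w2,w5,w4), (w3,w1,w2), (w3,w1,w4), (w3,w1,w5), (w4,w2,w0), (w4,w3,w1), (w4,w5,w4), (w5,w2,w0), (w5,w2,w3), (w5,w2,w5), (w5,w4,w3), (w5,w4,w5).

16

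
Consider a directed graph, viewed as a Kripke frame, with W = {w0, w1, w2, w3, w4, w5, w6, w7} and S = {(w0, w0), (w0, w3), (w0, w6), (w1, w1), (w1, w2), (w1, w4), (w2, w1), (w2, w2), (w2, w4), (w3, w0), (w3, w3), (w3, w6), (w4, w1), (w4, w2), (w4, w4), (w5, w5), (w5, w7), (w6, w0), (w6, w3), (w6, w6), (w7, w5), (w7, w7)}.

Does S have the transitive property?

Transitive: yes — every two-step S-path is closed by a direct edge.

Yes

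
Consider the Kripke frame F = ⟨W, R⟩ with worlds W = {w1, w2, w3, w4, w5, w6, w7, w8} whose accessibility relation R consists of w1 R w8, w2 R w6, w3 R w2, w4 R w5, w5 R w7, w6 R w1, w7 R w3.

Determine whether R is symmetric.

Symmetric: no — w1 R w8 but not w8 R w1.

No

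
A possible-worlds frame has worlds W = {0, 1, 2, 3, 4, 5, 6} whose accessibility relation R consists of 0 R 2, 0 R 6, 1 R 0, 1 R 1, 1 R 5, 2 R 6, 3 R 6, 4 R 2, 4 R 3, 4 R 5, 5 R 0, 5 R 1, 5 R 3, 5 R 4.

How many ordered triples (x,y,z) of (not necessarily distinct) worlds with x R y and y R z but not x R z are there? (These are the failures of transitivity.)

Enumerating: (1,0,2), (1,0,6), (1,5,3), (1,5,4), (4,2,6), (4,3,6), (4,5,0), (4,5,1), (4,5,4), (5,0,2), (5,0,6), (5,1,5), (5,3,6), (5,4,2), (5,4,5).

15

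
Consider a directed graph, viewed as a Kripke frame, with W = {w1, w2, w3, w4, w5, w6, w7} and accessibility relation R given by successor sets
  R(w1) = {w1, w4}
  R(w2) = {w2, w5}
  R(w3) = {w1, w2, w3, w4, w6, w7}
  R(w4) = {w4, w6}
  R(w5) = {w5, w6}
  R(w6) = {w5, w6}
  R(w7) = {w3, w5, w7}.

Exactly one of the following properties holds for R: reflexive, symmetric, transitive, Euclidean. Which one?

Reflexive: yes — every world is R-related to itself.
Symmetric: no — w1 R w4 but not w4 R w1.
Transitive: no — w1 R w4 and w4 R w6, but not w1 R w6.
Euclidean: no — w3 R w1 and w3 R w2, but not w1 R w2.
Only reflexive holds.

reflexive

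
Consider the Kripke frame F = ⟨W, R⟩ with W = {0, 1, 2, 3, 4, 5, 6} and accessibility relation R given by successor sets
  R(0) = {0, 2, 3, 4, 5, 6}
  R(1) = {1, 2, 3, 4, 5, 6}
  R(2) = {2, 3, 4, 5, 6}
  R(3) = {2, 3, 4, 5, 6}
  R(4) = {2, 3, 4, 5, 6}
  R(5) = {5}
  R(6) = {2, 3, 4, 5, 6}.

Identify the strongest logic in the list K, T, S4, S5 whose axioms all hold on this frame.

S4

Reflexive (axiom T): yes — every world is R-related to itself.
Transitive (axiom 4): yes — every two-step R-path is closed by a direct edge.
Euclidean (axiom 5): no — 0 R 5 and 0 R 2, but not 5 R 2.
So F validates K, T, S4; S5 would additionally require R to be Euclidean. The strongest is S4.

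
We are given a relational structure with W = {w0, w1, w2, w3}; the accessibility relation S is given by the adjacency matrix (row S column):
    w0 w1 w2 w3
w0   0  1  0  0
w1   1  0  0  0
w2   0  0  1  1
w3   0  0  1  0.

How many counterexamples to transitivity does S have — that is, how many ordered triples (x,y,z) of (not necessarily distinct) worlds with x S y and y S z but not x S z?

3

Enumerating: (w0,w1,w0), (w1,w0,w1), (w3,w2,w3).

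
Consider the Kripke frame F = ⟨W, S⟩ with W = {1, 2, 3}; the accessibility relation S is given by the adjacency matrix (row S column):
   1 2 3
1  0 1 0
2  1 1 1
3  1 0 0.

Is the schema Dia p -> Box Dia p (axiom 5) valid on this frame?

The schema 5 characterises exactly the Euclidean frames.
Euclidean: no — 2 S 1 and 2 S 3, but not 1 S 3.

No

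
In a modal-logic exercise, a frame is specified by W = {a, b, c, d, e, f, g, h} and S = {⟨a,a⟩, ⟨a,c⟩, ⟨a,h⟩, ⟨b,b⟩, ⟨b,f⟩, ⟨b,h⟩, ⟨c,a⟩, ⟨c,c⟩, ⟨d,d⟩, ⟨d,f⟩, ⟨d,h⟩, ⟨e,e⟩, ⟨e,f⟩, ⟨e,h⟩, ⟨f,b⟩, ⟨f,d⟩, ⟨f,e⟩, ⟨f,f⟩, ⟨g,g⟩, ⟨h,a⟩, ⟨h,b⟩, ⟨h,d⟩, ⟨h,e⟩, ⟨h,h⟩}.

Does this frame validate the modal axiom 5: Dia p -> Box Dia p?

Axiom 5 corresponds to the accessibility relation being Euclidean.
Euclidean: no — a S c and a S h, but not c S h.

No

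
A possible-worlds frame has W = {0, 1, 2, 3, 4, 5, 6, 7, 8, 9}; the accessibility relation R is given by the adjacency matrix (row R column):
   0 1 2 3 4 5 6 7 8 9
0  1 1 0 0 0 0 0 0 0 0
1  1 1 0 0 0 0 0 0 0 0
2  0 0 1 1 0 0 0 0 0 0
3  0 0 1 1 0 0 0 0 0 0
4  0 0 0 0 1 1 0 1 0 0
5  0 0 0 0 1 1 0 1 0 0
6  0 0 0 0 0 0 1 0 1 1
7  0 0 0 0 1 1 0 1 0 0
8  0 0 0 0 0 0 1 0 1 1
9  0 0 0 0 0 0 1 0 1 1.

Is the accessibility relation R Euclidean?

Yes

Euclidean: yes — any two successors of a common world are R-related.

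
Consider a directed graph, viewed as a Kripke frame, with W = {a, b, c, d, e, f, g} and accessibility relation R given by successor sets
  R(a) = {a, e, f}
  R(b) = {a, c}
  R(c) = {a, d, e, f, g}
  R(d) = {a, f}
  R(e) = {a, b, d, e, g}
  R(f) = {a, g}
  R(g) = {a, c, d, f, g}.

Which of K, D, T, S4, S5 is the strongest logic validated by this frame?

Serial (axiom D): yes — every world has a successor (e.g. a R a).
Reflexive (axiom T): no — b is not related to itself.
Transitive (axiom 4): no — a R e and e R b, but not a R b.
Euclidean (axiom 5): no — a R e and a R f, but not e R f.
So F validates K, D; T would additionally require R to be reflexive. The strongest is D.

D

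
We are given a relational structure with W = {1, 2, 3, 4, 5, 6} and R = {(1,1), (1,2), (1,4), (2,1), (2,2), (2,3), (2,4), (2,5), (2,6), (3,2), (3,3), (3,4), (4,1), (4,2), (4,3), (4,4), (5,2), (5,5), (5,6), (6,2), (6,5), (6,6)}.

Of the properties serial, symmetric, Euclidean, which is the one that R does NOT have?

Euclidean

Serial: yes — every world has a successor (e.g. 1 R 1).
Symmetric: yes — every pair in R has its reverse in R.
Euclidean: no — 2 R 1 and 2 R 3, but not 1 R 3.
Only Euclidean fails.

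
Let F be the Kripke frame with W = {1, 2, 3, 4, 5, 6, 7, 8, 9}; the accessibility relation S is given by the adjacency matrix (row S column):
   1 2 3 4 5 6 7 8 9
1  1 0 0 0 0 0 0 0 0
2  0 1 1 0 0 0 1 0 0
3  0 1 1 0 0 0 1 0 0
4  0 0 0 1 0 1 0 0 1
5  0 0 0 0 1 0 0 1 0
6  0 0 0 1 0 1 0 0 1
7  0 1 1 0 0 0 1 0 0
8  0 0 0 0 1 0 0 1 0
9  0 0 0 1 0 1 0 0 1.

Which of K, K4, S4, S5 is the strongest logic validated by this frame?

S5

Transitive (axiom 4): yes — every two-step S-path is closed by a direct edge.
Reflexive (axiom T): yes — every world is S-related to itself.
Euclidean (axiom 5): yes — any two successors of a common world are S-related.
So F validates K, K4, S4, S5. The strongest is S5.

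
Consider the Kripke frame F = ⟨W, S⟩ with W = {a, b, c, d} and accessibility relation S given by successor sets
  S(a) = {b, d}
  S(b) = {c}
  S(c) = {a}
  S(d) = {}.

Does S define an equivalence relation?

No

Reflexive: no — a is not related to itself.
Symmetric: no — a S b but not b S a.
Transitive: no — a S b and b S c, but not a S c.
So S is not an equivalence relation.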